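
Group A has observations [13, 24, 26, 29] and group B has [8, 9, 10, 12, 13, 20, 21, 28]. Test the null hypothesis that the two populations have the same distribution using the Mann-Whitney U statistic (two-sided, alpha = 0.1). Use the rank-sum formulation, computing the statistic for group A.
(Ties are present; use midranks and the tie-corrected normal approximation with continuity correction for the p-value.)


Step 1: Combine and sort all 12 observations; assign midranks.
sorted (value, group): (8,Y), (9,Y), (10,Y), (12,Y), (13,X), (13,Y), (20,Y), (21,Y), (24,X), (26,X), (28,Y), (29,X)
ranks: 8->1, 9->2, 10->3, 12->4, 13->5.5, 13->5.5, 20->7, 21->8, 24->9, 26->10, 28->11, 29->12
Step 2: Rank sum for X: R1 = 5.5 + 9 + 10 + 12 = 36.5.
Step 3: U_X = R1 - n1(n1+1)/2 = 36.5 - 4*5/2 = 36.5 - 10 = 26.5.
       U_Y = n1*n2 - U_X = 32 - 26.5 = 5.5.
Step 4: Ties are present, so use the tie-corrected normal approximation (with continuity correction) for the p-value.
Step 5: p-value = 0.088869; compare to alpha = 0.1. reject H0.

U_X = 26.5, p = 0.088869, reject H0 at alpha = 0.1.


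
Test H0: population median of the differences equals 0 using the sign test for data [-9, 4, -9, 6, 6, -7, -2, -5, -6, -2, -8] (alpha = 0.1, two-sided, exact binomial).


Step 1: Discard zero differences. Original n = 11; n_eff = number of nonzero differences = 11.
Nonzero differences (with sign): -9, +4, -9, +6, +6, -7, -2, -5, -6, -2, -8
Step 2: Count signs: positive = 3, negative = 8.
Step 3: Under H0: P(positive) = 0.5, so the number of positives S ~ Bin(11, 0.5).
Step 4: Two-sided exact p-value = sum of Bin(11,0.5) probabilities at or below the observed probability = 0.226562.
Step 5: alpha = 0.1. fail to reject H0.

n_eff = 11, pos = 3, neg = 8, p = 0.226562, fail to reject H0.


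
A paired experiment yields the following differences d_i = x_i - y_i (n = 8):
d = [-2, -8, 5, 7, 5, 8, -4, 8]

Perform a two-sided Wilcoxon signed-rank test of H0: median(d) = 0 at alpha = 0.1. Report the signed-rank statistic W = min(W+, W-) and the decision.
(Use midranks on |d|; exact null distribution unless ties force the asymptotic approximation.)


Step 1: Drop any zero differences (none here) and take |d_i|.
|d| = [2, 8, 5, 7, 5, 8, 4, 8]
Step 2: Midrank |d_i| (ties get averaged ranks).
ranks: |2|->1, |8|->7, |5|->3.5, |7|->5, |5|->3.5, |8|->7, |4|->2, |8|->7
Step 3: Attach original signs; sum ranks with positive sign and with negative sign.
W+ = 3.5 + 5 + 3.5 + 7 + 7 = 26
W- = 1 + 7 + 2 = 10
(Check: W+ + W- = 36 should equal n(n+1)/2 = 36.)
Step 4: Test statistic W = min(W+, W-) = 10.
Step 5: Ties in |d|, so use the tie-corrected normal approximation.
        E[W] = n(n+1)/4 = 8*9/4 = 18.
        Tie groups: |d|=5 (t=2), |d|=8 (t=3); sum(t^3 - t) = 30.
        Var[W] = n(n+1)(2n+1)/24 - sum(t^3-t)/48 = 1224/24 - 30/48 = 50.375.
        z = (W - E[W]) / sqrt(Var[W]) = (10 - 18) / 7.0975 = -1.1272.
        Two-sided p = 2*Phi(z) = 0.259678.
Step 6: alpha = 0.1. fail to reject H0.

W+ = 26, W- = 10, W = min = 10, p = 0.259678, fail to reject H0.


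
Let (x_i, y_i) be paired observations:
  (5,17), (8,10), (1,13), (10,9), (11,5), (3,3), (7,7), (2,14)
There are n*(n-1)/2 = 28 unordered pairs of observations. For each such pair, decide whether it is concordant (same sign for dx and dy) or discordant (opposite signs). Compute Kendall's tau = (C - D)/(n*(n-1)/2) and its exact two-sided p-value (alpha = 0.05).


Step 1: Enumerate the 28 unordered pairs (i,j) with i<j and classify each by sign(x_j-x_i) * sign(y_j-y_i).
  (1,2):dx=+3,dy=-7->D; (1,3):dx=-4,dy=-4->C; (1,4):dx=+5,dy=-8->D; (1,5):dx=+6,dy=-12->D
  (1,6):dx=-2,dy=-14->C; (1,7):dx=+2,dy=-10->D; (1,8):dx=-3,dy=-3->C; (2,3):dx=-7,dy=+3->D
  (2,4):dx=+2,dy=-1->D; (2,5):dx=+3,dy=-5->D; (2,6):dx=-5,dy=-7->C; (2,7):dx=-1,dy=-3->C
  (2,8):dx=-6,dy=+4->D; (3,4):dx=+9,dy=-4->D; (3,5):dx=+10,dy=-8->D; (3,6):dx=+2,dy=-10->D
  (3,7):dx=+6,dy=-6->D; (3,8):dx=+1,dy=+1->C; (4,5):dx=+1,dy=-4->D; (4,6):dx=-7,dy=-6->C
  (4,7):dx=-3,dy=-2->C; (4,8):dx=-8,dy=+5->D; (5,6):dx=-8,dy=-2->C; (5,7):dx=-4,dy=+2->D
  (5,8):dx=-9,dy=+9->D; (6,7):dx=+4,dy=+4->C; (6,8):dx=-1,dy=+11->D; (7,8):dx=-5,dy=+7->D
Step 2: C = 10, D = 18, total pairs = 28.
Step 3: tau = (C - D)/(n(n-1)/2) = (10 - 18)/28 = -0.285714.
Step 4: Exact two-sided p-value (enumerate n! = 40320 permutations of y under H0): p = 0.398760.
Step 5: alpha = 0.05. fail to reject H0.

tau_b = -0.2857 (C=10, D=18), p = 0.398760, fail to reject H0.


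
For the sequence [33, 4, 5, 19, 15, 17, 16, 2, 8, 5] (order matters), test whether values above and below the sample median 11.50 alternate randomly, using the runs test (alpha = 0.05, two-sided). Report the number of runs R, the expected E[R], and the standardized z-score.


Step 1: Compute median = 11.50; label A = above, B = below.
Labels in order: ABBAAAABBB  (n_A = 5, n_B = 5)
Step 2: Count runs R = 4.
Step 3: Under H0 (random ordering), E[R] = 2*n_A*n_B/(n_A+n_B) + 1 = 2*5*5/10 + 1 = 6.0000.
        Var[R] = 2*n_A*n_B*(2*n_A*n_B - n_A - n_B) / ((n_A+n_B)^2 * (n_A+n_B-1)) = 2000/900 = 2.2222.
        SD[R] = 1.4907.
Step 4: Continuity-corrected z = (R + 0.5 - E[R]) / SD[R] = (4 + 0.5 - 6.0000) / 1.4907 = -1.0062.
Step 5: Two-sided p-value via normal approximation = 2*(1 - Phi(|z|)) = 0.314305.
Step 6: alpha = 0.05. fail to reject H0.

R = 4, z = -1.0062, p = 0.314305, fail to reject H0.


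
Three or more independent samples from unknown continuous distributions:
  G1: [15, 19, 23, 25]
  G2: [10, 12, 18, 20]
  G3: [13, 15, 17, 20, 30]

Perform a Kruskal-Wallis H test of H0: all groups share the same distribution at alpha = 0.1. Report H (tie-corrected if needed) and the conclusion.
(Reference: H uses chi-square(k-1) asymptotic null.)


Step 1: Combine all N = 13 observations and assign midranks.
sorted (value, group, rank): (10,G2,1), (12,G2,2), (13,G3,3), (15,G1,4.5), (15,G3,4.5), (17,G3,6), (18,G2,7), (19,G1,8), (20,G2,9.5), (20,G3,9.5), (23,G1,11), (25,G1,12), (30,G3,13)
Step 2: Sum ranks within each group.
R_1 = 35.5 (n_1 = 4)
R_2 = 19.5 (n_2 = 4)
R_3 = 36 (n_3 = 5)
Step 3: H = 12/(N(N+1)) * sum(R_i^2/n_i) - 3(N+1)
     = 12/(13*14) * (35.5^2/4 + 19.5^2/4 + 36^2/5) - 3*14
     = 0.065934 * 669.325 - 42
     = 2.131319.
Step 4: Ties present; correction factor C = 1 - 12/(13^3 - 13) = 0.994505. Corrected H = 2.131319 / 0.994505 = 2.143094.
Step 5: Under H0, H ~ chi^2(2); p-value = 0.342478.
Step 6: alpha = 0.1. fail to reject H0.

H = 2.1431, df = 2, p = 0.342478, fail to reject H0.


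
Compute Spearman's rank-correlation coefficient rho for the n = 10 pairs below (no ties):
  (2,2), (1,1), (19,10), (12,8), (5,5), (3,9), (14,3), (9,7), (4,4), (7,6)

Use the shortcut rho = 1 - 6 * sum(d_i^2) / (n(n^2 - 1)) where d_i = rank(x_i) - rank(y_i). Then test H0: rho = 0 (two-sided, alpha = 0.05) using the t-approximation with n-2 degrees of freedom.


Step 1: Rank x and y separately (midranks; no ties here).
rank(x): 2->2, 1->1, 19->10, 12->8, 5->5, 3->3, 14->9, 9->7, 4->4, 7->6
rank(y): 2->2, 1->1, 10->10, 8->8, 5->5, 9->9, 3->3, 7->7, 4->4, 6->6
Step 2: d_i = R_x(i) - R_y(i); compute d_i^2.
  (2-2)^2=0, (1-1)^2=0, (10-10)^2=0, (8-8)^2=0, (5-5)^2=0, (3-9)^2=36, (9-3)^2=36, (7-7)^2=0, (4-4)^2=0, (6-6)^2=0
sum(d^2) = 72.
Step 3: rho = 1 - 6*72 / (10*(10^2 - 1)) = 1 - 432/990 = 0.563636.
Step 4: Under H0, t = rho * sqrt((n-2)/(1-rho^2)) = 1.9300 ~ t(8).
Step 5: Two-sided p-value from the t-distribution with 8 df = 0.089724.
Step 6: alpha = 0.05. fail to reject H0.

rho = 0.5636, p = 0.089724, fail to reject H0 at alpha = 0.05.


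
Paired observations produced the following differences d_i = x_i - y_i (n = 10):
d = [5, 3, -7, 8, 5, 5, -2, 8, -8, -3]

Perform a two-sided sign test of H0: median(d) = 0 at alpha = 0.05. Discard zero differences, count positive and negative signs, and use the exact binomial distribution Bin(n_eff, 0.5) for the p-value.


Step 1: Discard zero differences. Original n = 10; n_eff = number of nonzero differences = 10.
Nonzero differences (with sign): +5, +3, -7, +8, +5, +5, -2, +8, -8, -3
Step 2: Count signs: positive = 6, negative = 4.
Step 3: Under H0: P(positive) = 0.5, so the number of positives S ~ Bin(10, 0.5).
Step 4: Two-sided exact p-value = sum of Bin(10,0.5) probabilities at or below the observed probability = 0.753906.
Step 5: alpha = 0.05. fail to reject H0.

n_eff = 10, pos = 6, neg = 4, p = 0.753906, fail to reject H0.


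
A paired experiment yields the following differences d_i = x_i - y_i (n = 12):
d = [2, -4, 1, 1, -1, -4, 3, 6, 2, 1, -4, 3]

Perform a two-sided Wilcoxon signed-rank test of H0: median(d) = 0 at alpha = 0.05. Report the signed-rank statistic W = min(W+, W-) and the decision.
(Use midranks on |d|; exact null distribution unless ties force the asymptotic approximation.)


Step 1: Drop any zero differences (none here) and take |d_i|.
|d| = [2, 4, 1, 1, 1, 4, 3, 6, 2, 1, 4, 3]
Step 2: Midrank |d_i| (ties get averaged ranks).
ranks: |2|->5.5, |4|->10, |1|->2.5, |1|->2.5, |1|->2.5, |4|->10, |3|->7.5, |6|->12, |2|->5.5, |1|->2.5, |4|->10, |3|->7.5
Step 3: Attach original signs; sum ranks with positive sign and with negative sign.
W+ = 5.5 + 2.5 + 2.5 + 7.5 + 12 + 5.5 + 2.5 + 7.5 = 45.5
W- = 10 + 2.5 + 10 + 10 = 32.5
(Check: W+ + W- = 78 should equal n(n+1)/2 = 78.)
Step 4: Test statistic W = min(W+, W-) = 32.5.
Step 5: Ties in |d|, so use the tie-corrected normal approximation.
        E[W] = n(n+1)/4 = 12*13/4 = 39.
        Tie groups: |d|=1 (t=4), |d|=2 (t=2), |d|=3 (t=2), |d|=4 (t=3); sum(t^3 - t) = 96.
        Var[W] = n(n+1)(2n+1)/24 - sum(t^3-t)/48 = 3900/24 - 96/48 = 160.5.
        z = (W - E[W]) / sqrt(Var[W]) = (32.5 - 39) / 12.6689 = -0.5131.
        Two-sided p = 2*Phi(z) = 0.607903.
Step 6: alpha = 0.05. fail to reject H0.

W+ = 45.5, W- = 32.5, W = min = 32.5, p = 0.607903, fail to reject H0.


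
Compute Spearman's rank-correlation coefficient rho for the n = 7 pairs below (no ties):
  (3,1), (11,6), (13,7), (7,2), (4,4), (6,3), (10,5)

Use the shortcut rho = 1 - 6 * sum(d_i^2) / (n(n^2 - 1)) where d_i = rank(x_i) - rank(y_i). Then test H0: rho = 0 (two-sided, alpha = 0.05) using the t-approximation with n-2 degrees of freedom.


Step 1: Rank x and y separately (midranks; no ties here).
rank(x): 3->1, 11->6, 13->7, 7->4, 4->2, 6->3, 10->5
rank(y): 1->1, 6->6, 7->7, 2->2, 4->4, 3->3, 5->5
Step 2: d_i = R_x(i) - R_y(i); compute d_i^2.
  (1-1)^2=0, (6-6)^2=0, (7-7)^2=0, (4-2)^2=4, (2-4)^2=4, (3-3)^2=0, (5-5)^2=0
sum(d^2) = 8.
Step 3: rho = 1 - 6*8 / (7*(7^2 - 1)) = 1 - 48/336 = 0.857143.
Step 4: Under H0, t = rho * sqrt((n-2)/(1-rho^2)) = 3.7210 ~ t(5).
Step 5: Two-sided p-value from the t-distribution with 5 df = 0.013697.
Step 6: alpha = 0.05. reject H0.

rho = 0.8571, p = 0.013697, reject H0 at alpha = 0.05.


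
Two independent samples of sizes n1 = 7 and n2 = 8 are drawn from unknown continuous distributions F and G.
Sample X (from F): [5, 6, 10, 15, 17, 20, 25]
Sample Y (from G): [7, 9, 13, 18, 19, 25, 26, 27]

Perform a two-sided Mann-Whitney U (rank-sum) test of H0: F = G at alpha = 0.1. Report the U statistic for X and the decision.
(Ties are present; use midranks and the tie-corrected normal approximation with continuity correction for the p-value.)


Step 1: Combine and sort all 15 observations; assign midranks.
sorted (value, group): (5,X), (6,X), (7,Y), (9,Y), (10,X), (13,Y), (15,X), (17,X), (18,Y), (19,Y), (20,X), (25,X), (25,Y), (26,Y), (27,Y)
ranks: 5->1, 6->2, 7->3, 9->4, 10->5, 13->6, 15->7, 17->8, 18->9, 19->10, 20->11, 25->12.5, 25->12.5, 26->14, 27->15
Step 2: Rank sum for X: R1 = 1 + 2 + 5 + 7 + 8 + 11 + 12.5 = 46.5.
Step 3: U_X = R1 - n1(n1+1)/2 = 46.5 - 7*8/2 = 46.5 - 28 = 18.5.
       U_Y = n1*n2 - U_X = 56 - 18.5 = 37.5.
Step 4: Ties are present, so use the tie-corrected normal approximation (with continuity correction) for the p-value.
Step 5: p-value = 0.297190; compare to alpha = 0.1. fail to reject H0.

U_X = 18.5, p = 0.297190, fail to reject H0 at alpha = 0.1.


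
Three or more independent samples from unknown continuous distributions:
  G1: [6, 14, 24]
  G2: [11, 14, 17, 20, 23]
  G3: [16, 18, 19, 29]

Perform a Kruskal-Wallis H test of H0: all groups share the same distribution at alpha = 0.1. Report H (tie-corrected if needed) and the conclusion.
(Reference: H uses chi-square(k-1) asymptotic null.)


Step 1: Combine all N = 12 observations and assign midranks.
sorted (value, group, rank): (6,G1,1), (11,G2,2), (14,G1,3.5), (14,G2,3.5), (16,G3,5), (17,G2,6), (18,G3,7), (19,G3,8), (20,G2,9), (23,G2,10), (24,G1,11), (29,G3,12)
Step 2: Sum ranks within each group.
R_1 = 15.5 (n_1 = 3)
R_2 = 30.5 (n_2 = 5)
R_3 = 32 (n_3 = 4)
Step 3: H = 12/(N(N+1)) * sum(R_i^2/n_i) - 3(N+1)
     = 12/(12*13) * (15.5^2/3 + 30.5^2/5 + 32^2/4) - 3*13
     = 0.076923 * 522.133 - 39
     = 1.164103.
Step 4: Ties present; correction factor C = 1 - 6/(12^3 - 12) = 0.996503. Corrected H = 1.164103 / 0.996503 = 1.168187.
Step 5: Under H0, H ~ chi^2(2); p-value = 0.557611.
Step 6: alpha = 0.1. fail to reject H0.

H = 1.1682, df = 2, p = 0.557611, fail to reject H0.


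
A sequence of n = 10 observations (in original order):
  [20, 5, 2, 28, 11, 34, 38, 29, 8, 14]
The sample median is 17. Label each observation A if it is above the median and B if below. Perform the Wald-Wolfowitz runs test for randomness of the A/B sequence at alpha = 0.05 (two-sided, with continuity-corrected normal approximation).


Step 1: Compute median = 17; label A = above, B = below.
Labels in order: ABBABAAABB  (n_A = 5, n_B = 5)
Step 2: Count runs R = 6.
Step 3: Under H0 (random ordering), E[R] = 2*n_A*n_B/(n_A+n_B) + 1 = 2*5*5/10 + 1 = 6.0000.
        Var[R] = 2*n_A*n_B*(2*n_A*n_B - n_A - n_B) / ((n_A+n_B)^2 * (n_A+n_B-1)) = 2000/900 = 2.2222.
        SD[R] = 1.4907.
Step 4: R = E[R], so z = 0 with no continuity correction.
Step 5: Two-sided p-value via normal approximation = 2*(1 - Phi(|z|)) = 1.000000.
Step 6: alpha = 0.05. fail to reject H0.

R = 6, z = 0.0000, p = 1.000000, fail to reject H0.


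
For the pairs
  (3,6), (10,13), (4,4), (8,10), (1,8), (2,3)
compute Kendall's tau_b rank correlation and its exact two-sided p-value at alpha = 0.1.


Step 1: Enumerate the 15 unordered pairs (i,j) with i<j and classify each by sign(x_j-x_i) * sign(y_j-y_i).
  (1,2):dx=+7,dy=+7->C; (1,3):dx=+1,dy=-2->D; (1,4):dx=+5,dy=+4->C; (1,5):dx=-2,dy=+2->D
  (1,6):dx=-1,dy=-3->C; (2,3):dx=-6,dy=-9->C; (2,4):dx=-2,dy=-3->C; (2,5):dx=-9,dy=-5->C
  (2,6):dx=-8,dy=-10->C; (3,4):dx=+4,dy=+6->C; (3,5):dx=-3,dy=+4->D; (3,6):dx=-2,dy=-1->C
  (4,5):dx=-7,dy=-2->C; (4,6):dx=-6,dy=-7->C; (5,6):dx=+1,dy=-5->D
Step 2: C = 11, D = 4, total pairs = 15.
Step 3: tau = (C - D)/(n(n-1)/2) = (11 - 4)/15 = 0.466667.
Step 4: Exact two-sided p-value (enumerate n! = 720 permutations of y under H0): p = 0.272222.
Step 5: alpha = 0.1. fail to reject H0.

tau_b = 0.4667 (C=11, D=4), p = 0.272222, fail to reject H0.


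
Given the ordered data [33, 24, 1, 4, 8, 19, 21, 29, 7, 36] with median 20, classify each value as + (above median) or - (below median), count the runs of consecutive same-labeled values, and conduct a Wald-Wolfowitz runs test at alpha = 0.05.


Step 1: Compute median = 20; label A = above, B = below.
Labels in order: AABBBBAABA  (n_A = 5, n_B = 5)
Step 2: Count runs R = 5.
Step 3: Under H0 (random ordering), E[R] = 2*n_A*n_B/(n_A+n_B) + 1 = 2*5*5/10 + 1 = 6.0000.
        Var[R] = 2*n_A*n_B*(2*n_A*n_B - n_A - n_B) / ((n_A+n_B)^2 * (n_A+n_B-1)) = 2000/900 = 2.2222.
        SD[R] = 1.4907.
Step 4: Continuity-corrected z = (R + 0.5 - E[R]) / SD[R] = (5 + 0.5 - 6.0000) / 1.4907 = -0.3354.
Step 5: Two-sided p-value via normal approximation = 2*(1 - Phi(|z|)) = 0.737316.
Step 6: alpha = 0.05. fail to reject H0.

R = 5, z = -0.3354, p = 0.737316, fail to reject H0.


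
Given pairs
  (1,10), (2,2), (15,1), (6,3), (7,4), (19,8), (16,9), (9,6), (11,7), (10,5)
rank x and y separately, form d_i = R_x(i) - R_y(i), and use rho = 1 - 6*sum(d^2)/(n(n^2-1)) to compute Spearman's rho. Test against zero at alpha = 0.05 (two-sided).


Step 1: Rank x and y separately (midranks; no ties here).
rank(x): 1->1, 2->2, 15->8, 6->3, 7->4, 19->10, 16->9, 9->5, 11->7, 10->6
rank(y): 10->10, 2->2, 1->1, 3->3, 4->4, 8->8, 9->9, 6->6, 7->7, 5->5
Step 2: d_i = R_x(i) - R_y(i); compute d_i^2.
  (1-10)^2=81, (2-2)^2=0, (8-1)^2=49, (3-3)^2=0, (4-4)^2=0, (10-8)^2=4, (9-9)^2=0, (5-6)^2=1, (7-7)^2=0, (6-5)^2=1
sum(d^2) = 136.
Step 3: rho = 1 - 6*136 / (10*(10^2 - 1)) = 1 - 816/990 = 0.175758.
Step 4: Under H0, t = rho * sqrt((n-2)/(1-rho^2)) = 0.5050 ~ t(8).
Step 5: Two-sided p-value from the t-distribution with 8 df = 0.627188.
Step 6: alpha = 0.05. fail to reject H0.

rho = 0.1758, p = 0.627188, fail to reject H0 at alpha = 0.05.


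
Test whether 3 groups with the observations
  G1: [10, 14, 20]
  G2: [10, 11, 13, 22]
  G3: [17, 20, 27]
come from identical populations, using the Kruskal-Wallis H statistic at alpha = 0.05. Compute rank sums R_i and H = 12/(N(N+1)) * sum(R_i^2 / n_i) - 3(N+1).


Step 1: Combine all N = 10 observations and assign midranks.
sorted (value, group, rank): (10,G1,1.5), (10,G2,1.5), (11,G2,3), (13,G2,4), (14,G1,5), (17,G3,6), (20,G1,7.5), (20,G3,7.5), (22,G2,9), (27,G3,10)
Step 2: Sum ranks within each group.
R_1 = 14 (n_1 = 3)
R_2 = 17.5 (n_2 = 4)
R_3 = 23.5 (n_3 = 3)
Step 3: H = 12/(N(N+1)) * sum(R_i^2/n_i) - 3(N+1)
     = 12/(10*11) * (14^2/3 + 17.5^2/4 + 23.5^2/3) - 3*11
     = 0.109091 * 325.979 - 33
     = 2.561364.
Step 4: Ties present; correction factor C = 1 - 12/(10^3 - 10) = 0.987879. Corrected H = 2.561364 / 0.987879 = 2.592791.
Step 5: Under H0, H ~ chi^2(2); p-value = 0.273516.
Step 6: alpha = 0.05. fail to reject H0.

H = 2.5928, df = 2, p = 0.273516, fail to reject H0.


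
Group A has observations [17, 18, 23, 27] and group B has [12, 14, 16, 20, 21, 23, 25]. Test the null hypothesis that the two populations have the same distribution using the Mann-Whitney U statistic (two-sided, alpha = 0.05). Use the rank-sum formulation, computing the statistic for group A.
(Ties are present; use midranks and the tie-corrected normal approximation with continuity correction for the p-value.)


Step 1: Combine and sort all 11 observations; assign midranks.
sorted (value, group): (12,Y), (14,Y), (16,Y), (17,X), (18,X), (20,Y), (21,Y), (23,X), (23,Y), (25,Y), (27,X)
ranks: 12->1, 14->2, 16->3, 17->4, 18->5, 20->6, 21->7, 23->8.5, 23->8.5, 25->10, 27->11
Step 2: Rank sum for X: R1 = 4 + 5 + 8.5 + 11 = 28.5.
Step 3: U_X = R1 - n1(n1+1)/2 = 28.5 - 4*5/2 = 28.5 - 10 = 18.5.
       U_Y = n1*n2 - U_X = 28 - 18.5 = 9.5.
Step 4: Ties are present, so use the tie-corrected normal approximation (with continuity correction) for the p-value.
Step 5: p-value = 0.448659; compare to alpha = 0.05. fail to reject H0.

U_X = 18.5, p = 0.448659, fail to reject H0 at alpha = 0.05.


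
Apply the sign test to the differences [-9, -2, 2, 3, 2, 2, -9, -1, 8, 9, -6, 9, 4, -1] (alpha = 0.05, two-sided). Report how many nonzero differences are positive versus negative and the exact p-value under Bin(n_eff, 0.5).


Step 1: Discard zero differences. Original n = 14; n_eff = number of nonzero differences = 14.
Nonzero differences (with sign): -9, -2, +2, +3, +2, +2, -9, -1, +8, +9, -6, +9, +4, -1
Step 2: Count signs: positive = 8, negative = 6.
Step 3: Under H0: P(positive) = 0.5, so the number of positives S ~ Bin(14, 0.5).
Step 4: Two-sided exact p-value = sum of Bin(14,0.5) probabilities at or below the observed probability = 0.790527.
Step 5: alpha = 0.05. fail to reject H0.

n_eff = 14, pos = 8, neg = 6, p = 0.790527, fail to reject H0.


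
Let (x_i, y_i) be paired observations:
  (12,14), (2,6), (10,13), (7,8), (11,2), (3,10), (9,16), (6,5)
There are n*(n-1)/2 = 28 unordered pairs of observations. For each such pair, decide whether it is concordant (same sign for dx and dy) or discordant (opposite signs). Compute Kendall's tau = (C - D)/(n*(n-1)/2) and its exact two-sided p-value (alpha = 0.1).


Step 1: Enumerate the 28 unordered pairs (i,j) with i<j and classify each by sign(x_j-x_i) * sign(y_j-y_i).
  (1,2):dx=-10,dy=-8->C; (1,3):dx=-2,dy=-1->C; (1,4):dx=-5,dy=-6->C; (1,5):dx=-1,dy=-12->C
  (1,6):dx=-9,dy=-4->C; (1,7):dx=-3,dy=+2->D; (1,8):dx=-6,dy=-9->C; (2,3):dx=+8,dy=+7->C
  (2,4):dx=+5,dy=+2->C; (2,5):dx=+9,dy=-4->D; (2,6):dx=+1,dy=+4->C; (2,7):dx=+7,dy=+10->C
  (2,8):dx=+4,dy=-1->D; (3,4):dx=-3,dy=-5->C; (3,5):dx=+1,dy=-11->D; (3,6):dx=-7,dy=-3->C
  (3,7):dx=-1,dy=+3->D; (3,8):dx=-4,dy=-8->C; (4,5):dx=+4,dy=-6->D; (4,6):dx=-4,dy=+2->D
  (4,7):dx=+2,dy=+8->C; (4,8):dx=-1,dy=-3->C; (5,6):dx=-8,dy=+8->D; (5,7):dx=-2,dy=+14->D
  (5,8):dx=-5,dy=+3->D; (6,7):dx=+6,dy=+6->C; (6,8):dx=+3,dy=-5->D; (7,8):dx=-3,dy=-11->C
Step 2: C = 17, D = 11, total pairs = 28.
Step 3: tau = (C - D)/(n(n-1)/2) = (17 - 11)/28 = 0.214286.
Step 4: Exact two-sided p-value (enumerate n! = 40320 permutations of y under H0): p = 0.548413.
Step 5: alpha = 0.1. fail to reject H0.

tau_b = 0.2143 (C=17, D=11), p = 0.548413, fail to reject H0.


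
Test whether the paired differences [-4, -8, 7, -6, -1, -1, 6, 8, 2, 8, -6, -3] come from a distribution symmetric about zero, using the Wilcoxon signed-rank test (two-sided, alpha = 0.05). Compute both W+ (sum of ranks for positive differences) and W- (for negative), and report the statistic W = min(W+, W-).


Step 1: Drop any zero differences (none here) and take |d_i|.
|d| = [4, 8, 7, 6, 1, 1, 6, 8, 2, 8, 6, 3]
Step 2: Midrank |d_i| (ties get averaged ranks).
ranks: |4|->5, |8|->11, |7|->9, |6|->7, |1|->1.5, |1|->1.5, |6|->7, |8|->11, |2|->3, |8|->11, |6|->7, |3|->4
Step 3: Attach original signs; sum ranks with positive sign and with negative sign.
W+ = 9 + 7 + 11 + 3 + 11 = 41
W- = 5 + 11 + 7 + 1.5 + 1.5 + 7 + 4 = 37
(Check: W+ + W- = 78 should equal n(n+1)/2 = 78.)
Step 4: Test statistic W = min(W+, W-) = 37.
Step 5: Ties in |d|, so use the tie-corrected normal approximation.
        E[W] = n(n+1)/4 = 12*13/4 = 39.
        Tie groups: |d|=1 (t=2), |d|=6 (t=3), |d|=8 (t=3); sum(t^3 - t) = 54.
        Var[W] = n(n+1)(2n+1)/24 - sum(t^3-t)/48 = 3900/24 - 54/48 = 161.375.
        z = (W - E[W]) / sqrt(Var[W]) = (37 - 39) / 12.7033 = -0.1574.
        Two-sided p = 2*Phi(z) = 0.874899.
Step 6: alpha = 0.05. fail to reject H0.

W+ = 41, W- = 37, W = min = 37, p = 0.874899, fail to reject H0.


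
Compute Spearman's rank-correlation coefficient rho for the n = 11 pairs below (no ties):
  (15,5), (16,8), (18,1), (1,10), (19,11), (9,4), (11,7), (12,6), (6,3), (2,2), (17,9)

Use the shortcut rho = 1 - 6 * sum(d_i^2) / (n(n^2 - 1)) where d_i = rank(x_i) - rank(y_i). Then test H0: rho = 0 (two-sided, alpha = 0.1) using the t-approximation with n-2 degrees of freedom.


Step 1: Rank x and y separately (midranks; no ties here).
rank(x): 15->7, 16->8, 18->10, 1->1, 19->11, 9->4, 11->5, 12->6, 6->3, 2->2, 17->9
rank(y): 5->5, 8->8, 1->1, 10->10, 11->11, 4->4, 7->7, 6->6, 3->3, 2->2, 9->9
Step 2: d_i = R_x(i) - R_y(i); compute d_i^2.
  (7-5)^2=4, (8-8)^2=0, (10-1)^2=81, (1-10)^2=81, (11-11)^2=0, (4-4)^2=0, (5-7)^2=4, (6-6)^2=0, (3-3)^2=0, (2-2)^2=0, (9-9)^2=0
sum(d^2) = 170.
Step 3: rho = 1 - 6*170 / (11*(11^2 - 1)) = 1 - 1020/1320 = 0.227273.
Step 4: Under H0, t = rho * sqrt((n-2)/(1-rho^2)) = 0.7001 ~ t(9).
Step 5: Two-sided p-value from the t-distribution with 9 df = 0.501536.
Step 6: alpha = 0.1. fail to reject H0.

rho = 0.2273, p = 0.501536, fail to reject H0 at alpha = 0.1.


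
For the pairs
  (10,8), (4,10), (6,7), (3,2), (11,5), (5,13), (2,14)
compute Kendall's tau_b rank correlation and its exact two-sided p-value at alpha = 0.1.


Step 1: Enumerate the 21 unordered pairs (i,j) with i<j and classify each by sign(x_j-x_i) * sign(y_j-y_i).
  (1,2):dx=-6,dy=+2->D; (1,3):dx=-4,dy=-1->C; (1,4):dx=-7,dy=-6->C; (1,5):dx=+1,dy=-3->D
  (1,6):dx=-5,dy=+5->D; (1,7):dx=-8,dy=+6->D; (2,3):dx=+2,dy=-3->D; (2,4):dx=-1,dy=-8->C
  (2,5):dx=+7,dy=-5->D; (2,6):dx=+1,dy=+3->C; (2,7):dx=-2,dy=+4->D; (3,4):dx=-3,dy=-5->C
  (3,5):dx=+5,dy=-2->D; (3,6):dx=-1,dy=+6->D; (3,7):dx=-4,dy=+7->D; (4,5):dx=+8,dy=+3->C
  (4,6):dx=+2,dy=+11->C; (4,7):dx=-1,dy=+12->D; (5,6):dx=-6,dy=+8->D; (5,7):dx=-9,dy=+9->D
  (6,7):dx=-3,dy=+1->D
Step 2: C = 7, D = 14, total pairs = 21.
Step 3: tau = (C - D)/(n(n-1)/2) = (7 - 14)/21 = -0.333333.
Step 4: Exact two-sided p-value (enumerate n! = 5040 permutations of y under H0): p = 0.381349.
Step 5: alpha = 0.1. fail to reject H0.

tau_b = -0.3333 (C=7, D=14), p = 0.381349, fail to reject H0.


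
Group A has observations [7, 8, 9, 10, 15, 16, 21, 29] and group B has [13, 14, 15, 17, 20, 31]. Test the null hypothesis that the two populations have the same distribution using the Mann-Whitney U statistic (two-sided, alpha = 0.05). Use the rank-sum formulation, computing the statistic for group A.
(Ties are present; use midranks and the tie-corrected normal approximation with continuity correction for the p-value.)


Step 1: Combine and sort all 14 observations; assign midranks.
sorted (value, group): (7,X), (8,X), (9,X), (10,X), (13,Y), (14,Y), (15,X), (15,Y), (16,X), (17,Y), (20,Y), (21,X), (29,X), (31,Y)
ranks: 7->1, 8->2, 9->3, 10->4, 13->5, 14->6, 15->7.5, 15->7.5, 16->9, 17->10, 20->11, 21->12, 29->13, 31->14
Step 2: Rank sum for X: R1 = 1 + 2 + 3 + 4 + 7.5 + 9 + 12 + 13 = 51.5.
Step 3: U_X = R1 - n1(n1+1)/2 = 51.5 - 8*9/2 = 51.5 - 36 = 15.5.
       U_Y = n1*n2 - U_X = 48 - 15.5 = 32.5.
Step 4: Ties are present, so use the tie-corrected normal approximation (with continuity correction) for the p-value.
Step 5: p-value = 0.301168; compare to alpha = 0.05. fail to reject H0.

U_X = 15.5, p = 0.301168, fail to reject H0 at alpha = 0.05.


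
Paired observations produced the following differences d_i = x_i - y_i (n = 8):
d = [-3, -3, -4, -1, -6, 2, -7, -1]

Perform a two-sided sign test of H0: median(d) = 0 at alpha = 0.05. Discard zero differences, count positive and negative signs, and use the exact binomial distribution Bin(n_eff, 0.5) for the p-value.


Step 1: Discard zero differences. Original n = 8; n_eff = number of nonzero differences = 8.
Nonzero differences (with sign): -3, -3, -4, -1, -6, +2, -7, -1
Step 2: Count signs: positive = 1, negative = 7.
Step 3: Under H0: P(positive) = 0.5, so the number of positives S ~ Bin(8, 0.5).
Step 4: Two-sided exact p-value = sum of Bin(8,0.5) probabilities at or below the observed probability = 0.070312.
Step 5: alpha = 0.05. fail to reject H0.

n_eff = 8, pos = 1, neg = 7, p = 0.070312, fail to reject H0.


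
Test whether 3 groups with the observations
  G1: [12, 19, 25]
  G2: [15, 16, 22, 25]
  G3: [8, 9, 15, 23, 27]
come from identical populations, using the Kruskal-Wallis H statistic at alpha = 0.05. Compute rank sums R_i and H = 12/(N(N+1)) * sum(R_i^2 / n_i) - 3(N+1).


Step 1: Combine all N = 12 observations and assign midranks.
sorted (value, group, rank): (8,G3,1), (9,G3,2), (12,G1,3), (15,G2,4.5), (15,G3,4.5), (16,G2,6), (19,G1,7), (22,G2,8), (23,G3,9), (25,G1,10.5), (25,G2,10.5), (27,G3,12)
Step 2: Sum ranks within each group.
R_1 = 20.5 (n_1 = 3)
R_2 = 29 (n_2 = 4)
R_3 = 28.5 (n_3 = 5)
Step 3: H = 12/(N(N+1)) * sum(R_i^2/n_i) - 3(N+1)
     = 12/(12*13) * (20.5^2/3 + 29^2/4 + 28.5^2/5) - 3*13
     = 0.076923 * 512.783 - 39
     = 0.444872.
Step 4: Ties present; correction factor C = 1 - 12/(12^3 - 12) = 0.993007. Corrected H = 0.444872 / 0.993007 = 0.448005.
Step 5: Under H0, H ~ chi^2(2); p-value = 0.799313.
Step 6: alpha = 0.05. fail to reject H0.

H = 0.4480, df = 2, p = 0.799313, fail to reject H0.


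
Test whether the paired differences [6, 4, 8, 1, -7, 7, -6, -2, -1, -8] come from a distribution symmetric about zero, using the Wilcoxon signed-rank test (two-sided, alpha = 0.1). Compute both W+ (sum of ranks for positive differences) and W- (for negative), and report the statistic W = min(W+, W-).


Step 1: Drop any zero differences (none here) and take |d_i|.
|d| = [6, 4, 8, 1, 7, 7, 6, 2, 1, 8]
Step 2: Midrank |d_i| (ties get averaged ranks).
ranks: |6|->5.5, |4|->4, |8|->9.5, |1|->1.5, |7|->7.5, |7|->7.5, |6|->5.5, |2|->3, |1|->1.5, |8|->9.5
Step 3: Attach original signs; sum ranks with positive sign and with negative sign.
W+ = 5.5 + 4 + 9.5 + 1.5 + 7.5 = 28
W- = 7.5 + 5.5 + 3 + 1.5 + 9.5 = 27
(Check: W+ + W- = 55 should equal n(n+1)/2 = 55.)
Step 4: Test statistic W = min(W+, W-) = 27.
Step 5: Ties in |d|, so use the tie-corrected normal approximation.
        E[W] = n(n+1)/4 = 10*11/4 = 27.5.
        Tie groups: |d|=1 (t=2), |d|=6 (t=2), |d|=7 (t=2), |d|=8 (t=2); sum(t^3 - t) = 24.
        Var[W] = n(n+1)(2n+1)/24 - sum(t^3-t)/48 = 2310/24 - 24/48 = 95.75.
        z = (W - E[W]) / sqrt(Var[W]) = (27 - 27.5) / 9.7852 = -0.0511.
        Two-sided p = 2*Phi(z) = 0.959248.
Step 6: alpha = 0.1. fail to reject H0.

W+ = 28, W- = 27, W = min = 27, p = 0.959248, fail to reject H0.


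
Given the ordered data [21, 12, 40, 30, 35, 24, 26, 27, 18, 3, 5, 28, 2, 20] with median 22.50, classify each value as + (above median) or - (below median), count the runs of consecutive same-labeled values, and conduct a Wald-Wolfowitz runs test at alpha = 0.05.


Step 1: Compute median = 22.50; label A = above, B = below.
Labels in order: BBAAAAAABBBABB  (n_A = 7, n_B = 7)
Step 2: Count runs R = 5.
Step 3: Under H0 (random ordering), E[R] = 2*n_A*n_B/(n_A+n_B) + 1 = 2*7*7/14 + 1 = 8.0000.
        Var[R] = 2*n_A*n_B*(2*n_A*n_B - n_A - n_B) / ((n_A+n_B)^2 * (n_A+n_B-1)) = 8232/2548 = 3.2308.
        SD[R] = 1.7974.
Step 4: Continuity-corrected z = (R + 0.5 - E[R]) / SD[R] = (5 + 0.5 - 8.0000) / 1.7974 = -1.3909.
Step 5: Two-sided p-value via normal approximation = 2*(1 - Phi(|z|)) = 0.164264.
Step 6: alpha = 0.05. fail to reject H0.

R = 5, z = -1.3909, p = 0.164264, fail to reject H0.


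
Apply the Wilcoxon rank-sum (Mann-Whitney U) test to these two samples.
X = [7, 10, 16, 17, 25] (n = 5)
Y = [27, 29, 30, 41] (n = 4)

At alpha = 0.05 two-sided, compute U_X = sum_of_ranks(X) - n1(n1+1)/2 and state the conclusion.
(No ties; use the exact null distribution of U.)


Step 1: Combine and sort all 9 observations; assign midranks.
sorted (value, group): (7,X), (10,X), (16,X), (17,X), (25,X), (27,Y), (29,Y), (30,Y), (41,Y)
ranks: 7->1, 10->2, 16->3, 17->4, 25->5, 27->6, 29->7, 30->8, 41->9
Step 2: Rank sum for X: R1 = 1 + 2 + 3 + 4 + 5 = 15.
Step 3: U_X = R1 - n1(n1+1)/2 = 15 - 5*6/2 = 15 - 15 = 0.
       U_Y = n1*n2 - U_X = 20 - 0 = 20.
Step 4: No ties, so the exact null distribution of U (based on enumerating the C(9,5) = 126 equally likely rank assignments) gives the two-sided p-value.
Step 5: p-value = 0.015873; compare to alpha = 0.05. reject H0.

U_X = 0, p = 0.015873, reject H0 at alpha = 0.05.


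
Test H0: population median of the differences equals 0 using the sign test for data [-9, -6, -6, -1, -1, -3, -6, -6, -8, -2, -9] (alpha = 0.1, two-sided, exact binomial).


Step 1: Discard zero differences. Original n = 11; n_eff = number of nonzero differences = 11.
Nonzero differences (with sign): -9, -6, -6, -1, -1, -3, -6, -6, -8, -2, -9
Step 2: Count signs: positive = 0, negative = 11.
Step 3: Under H0: P(positive) = 0.5, so the number of positives S ~ Bin(11, 0.5).
Step 4: Two-sided exact p-value = sum of Bin(11,0.5) probabilities at or below the observed probability = 0.000977.
Step 5: alpha = 0.1. reject H0.

n_eff = 11, pos = 0, neg = 11, p = 0.000977, reject H0.


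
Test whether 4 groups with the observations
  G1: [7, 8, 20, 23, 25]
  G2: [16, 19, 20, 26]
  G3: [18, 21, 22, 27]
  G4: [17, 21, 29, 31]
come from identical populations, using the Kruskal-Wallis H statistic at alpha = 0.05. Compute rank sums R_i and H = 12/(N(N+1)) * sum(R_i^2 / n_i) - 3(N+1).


Step 1: Combine all N = 17 observations and assign midranks.
sorted (value, group, rank): (7,G1,1), (8,G1,2), (16,G2,3), (17,G4,4), (18,G3,5), (19,G2,6), (20,G1,7.5), (20,G2,7.5), (21,G3,9.5), (21,G4,9.5), (22,G3,11), (23,G1,12), (25,G1,13), (26,G2,14), (27,G3,15), (29,G4,16), (31,G4,17)
Step 2: Sum ranks within each group.
R_1 = 35.5 (n_1 = 5)
R_2 = 30.5 (n_2 = 4)
R_3 = 40.5 (n_3 = 4)
R_4 = 46.5 (n_4 = 4)
Step 3: H = 12/(N(N+1)) * sum(R_i^2/n_i) - 3(N+1)
     = 12/(17*18) * (35.5^2/5 + 30.5^2/4 + 40.5^2/4 + 46.5^2/4) - 3*18
     = 0.039216 * 1435.24 - 54
     = 2.283824.
Step 4: Ties present; correction factor C = 1 - 12/(17^3 - 17) = 0.997549. Corrected H = 2.283824 / 0.997549 = 2.289435.
Step 5: Under H0, H ~ chi^2(3); p-value = 0.514548.
Step 6: alpha = 0.05. fail to reject H0.

H = 2.2894, df = 3, p = 0.514548, fail to reject H0.


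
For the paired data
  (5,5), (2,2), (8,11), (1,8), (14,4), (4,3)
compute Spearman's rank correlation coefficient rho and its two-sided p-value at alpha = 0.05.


Step 1: Rank x and y separately (midranks; no ties here).
rank(x): 5->4, 2->2, 8->5, 1->1, 14->6, 4->3
rank(y): 5->4, 2->1, 11->6, 8->5, 4->3, 3->2
Step 2: d_i = R_x(i) - R_y(i); compute d_i^2.
  (4-4)^2=0, (2-1)^2=1, (5-6)^2=1, (1-5)^2=16, (6-3)^2=9, (3-2)^2=1
sum(d^2) = 28.
Step 3: rho = 1 - 6*28 / (6*(6^2 - 1)) = 1 - 168/210 = 0.200000.
Step 4: Under H0, t = rho * sqrt((n-2)/(1-rho^2)) = 0.4082 ~ t(4).
Step 5: Two-sided p-value from the t-distribution with 4 df = 0.704000.
Step 6: alpha = 0.05. fail to reject H0.

rho = 0.2000, p = 0.704000, fail to reject H0 at alpha = 0.05.


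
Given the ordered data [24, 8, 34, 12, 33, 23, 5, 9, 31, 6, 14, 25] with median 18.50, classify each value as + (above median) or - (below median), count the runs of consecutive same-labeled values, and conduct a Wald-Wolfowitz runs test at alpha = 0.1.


Step 1: Compute median = 18.50; label A = above, B = below.
Labels in order: ABABAABBABBA  (n_A = 6, n_B = 6)
Step 2: Count runs R = 9.
Step 3: Under H0 (random ordering), E[R] = 2*n_A*n_B/(n_A+n_B) + 1 = 2*6*6/12 + 1 = 7.0000.
        Var[R] = 2*n_A*n_B*(2*n_A*n_B - n_A - n_B) / ((n_A+n_B)^2 * (n_A+n_B-1)) = 4320/1584 = 2.7273.
        SD[R] = 1.6514.
Step 4: Continuity-corrected z = (R - 0.5 - E[R]) / SD[R] = (9 - 0.5 - 7.0000) / 1.6514 = 0.9083.
Step 5: Two-sided p-value via normal approximation = 2*(1 - Phi(|z|)) = 0.363722.
Step 6: alpha = 0.1. fail to reject H0.

R = 9, z = 0.9083, p = 0.363722, fail to reject H0.


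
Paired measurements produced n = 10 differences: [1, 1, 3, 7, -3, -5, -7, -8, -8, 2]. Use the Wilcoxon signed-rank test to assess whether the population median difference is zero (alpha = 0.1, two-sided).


Step 1: Drop any zero differences (none here) and take |d_i|.
|d| = [1, 1, 3, 7, 3, 5, 7, 8, 8, 2]
Step 2: Midrank |d_i| (ties get averaged ranks).
ranks: |1|->1.5, |1|->1.5, |3|->4.5, |7|->7.5, |3|->4.5, |5|->6, |7|->7.5, |8|->9.5, |8|->9.5, |2|->3
Step 3: Attach original signs; sum ranks with positive sign and with negative sign.
W+ = 1.5 + 1.5 + 4.5 + 7.5 + 3 = 18
W- = 4.5 + 6 + 7.5 + 9.5 + 9.5 = 37
(Check: W+ + W- = 55 should equal n(n+1)/2 = 55.)
Step 4: Test statistic W = min(W+, W-) = 18.
Step 5: Ties in |d|, so use the tie-corrected normal approximation.
        E[W] = n(n+1)/4 = 10*11/4 = 27.5.
        Tie groups: |d|=1 (t=2), |d|=3 (t=2), |d|=7 (t=2), |d|=8 (t=2); sum(t^3 - t) = 24.
        Var[W] = n(n+1)(2n+1)/24 - sum(t^3-t)/48 = 2310/24 - 24/48 = 95.75.
        z = (W - E[W]) / sqrt(Var[W]) = (18 - 27.5) / 9.7852 = -0.9709.
        Two-sided p = 2*Phi(z) = 0.331621.
Step 6: alpha = 0.1. fail to reject H0.

W+ = 18, W- = 37, W = min = 18, p = 0.331621, fail to reject H0.


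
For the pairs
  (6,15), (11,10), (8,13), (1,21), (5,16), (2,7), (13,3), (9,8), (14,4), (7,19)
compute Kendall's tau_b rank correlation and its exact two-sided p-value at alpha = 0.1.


Step 1: Enumerate the 45 unordered pairs (i,j) with i<j and classify each by sign(x_j-x_i) * sign(y_j-y_i).
  (1,2):dx=+5,dy=-5->D; (1,3):dx=+2,dy=-2->D; (1,4):dx=-5,dy=+6->D; (1,5):dx=-1,dy=+1->D
  (1,6):dx=-4,dy=-8->C; (1,7):dx=+7,dy=-12->D; (1,8):dx=+3,dy=-7->D; (1,9):dx=+8,dy=-11->D
  (1,10):dx=+1,dy=+4->C; (2,3):dx=-3,dy=+3->D; (2,4):dx=-10,dy=+11->D; (2,5):dx=-6,dy=+6->D
  (2,6):dx=-9,dy=-3->C; (2,7):dx=+2,dy=-7->D; (2,8):dx=-2,dy=-2->C; (2,9):dx=+3,dy=-6->D
  (2,10):dx=-4,dy=+9->D; (3,4):dx=-7,dy=+8->D; (3,5):dx=-3,dy=+3->D; (3,6):dx=-6,dy=-6->C
  (3,7):dx=+5,dy=-10->D; (3,8):dx=+1,dy=-5->D; (3,9):dx=+6,dy=-9->D; (3,10):dx=-1,dy=+6->D
  (4,5):dx=+4,dy=-5->D; (4,6):dx=+1,dy=-14->D; (4,7):dx=+12,dy=-18->D; (4,8):dx=+8,dy=-13->D
  (4,9):dx=+13,dy=-17->D; (4,10):dx=+6,dy=-2->D; (5,6):dx=-3,dy=-9->C; (5,7):dx=+8,dy=-13->D
  (5,8):dx=+4,dy=-8->D; (5,9):dx=+9,dy=-12->D; (5,10):dx=+2,dy=+3->C; (6,7):dx=+11,dy=-4->D
  (6,8):dx=+7,dy=+1->C; (6,9):dx=+12,dy=-3->D; (6,10):dx=+5,dy=+12->C; (7,8):dx=-4,dy=+5->D
  (7,9):dx=+1,dy=+1->C; (7,10):dx=-6,dy=+16->D; (8,9):dx=+5,dy=-4->D; (8,10):dx=-2,dy=+11->D
  (9,10):dx=-7,dy=+15->D
Step 2: C = 10, D = 35, total pairs = 45.
Step 3: tau = (C - D)/(n(n-1)/2) = (10 - 35)/45 = -0.555556.
Step 4: Exact two-sided p-value (enumerate n! = 3628800 permutations of y under H0): p = 0.028609.
Step 5: alpha = 0.1. reject H0.

tau_b = -0.5556 (C=10, D=35), p = 0.028609, reject H0.


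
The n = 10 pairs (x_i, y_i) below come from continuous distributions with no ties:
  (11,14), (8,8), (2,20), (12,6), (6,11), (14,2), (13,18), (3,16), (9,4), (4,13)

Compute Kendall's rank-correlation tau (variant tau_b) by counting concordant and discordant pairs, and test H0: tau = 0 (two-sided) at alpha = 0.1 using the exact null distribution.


Step 1: Enumerate the 45 unordered pairs (i,j) with i<j and classify each by sign(x_j-x_i) * sign(y_j-y_i).
  (1,2):dx=-3,dy=-6->C; (1,3):dx=-9,dy=+6->D; (1,4):dx=+1,dy=-8->D; (1,5):dx=-5,dy=-3->C
  (1,6):dx=+3,dy=-12->D; (1,7):dx=+2,dy=+4->C; (1,8):dx=-8,dy=+2->D; (1,9):dx=-2,dy=-10->C
  (1,10):dx=-7,dy=-1->C; (2,3):dx=-6,dy=+12->D; (2,4):dx=+4,dy=-2->D; (2,5):dx=-2,dy=+3->D
  (2,6):dx=+6,dy=-6->D; (2,7):dx=+5,dy=+10->C; (2,8):dx=-5,dy=+8->D; (2,9):dx=+1,dy=-4->D
  (2,10):dx=-4,dy=+5->D; (3,4):dx=+10,dy=-14->D; (3,5):dx=+4,dy=-9->D; (3,6):dx=+12,dy=-18->D
  (3,7):dx=+11,dy=-2->D; (3,8):dx=+1,dy=-4->D; (3,9):dx=+7,dy=-16->D; (3,10):dx=+2,dy=-7->D
  (4,5):dx=-6,dy=+5->D; (4,6):dx=+2,dy=-4->D; (4,7):dx=+1,dy=+12->C; (4,8):dx=-9,dy=+10->D
  (4,9):dx=-3,dy=-2->C; (4,10):dx=-8,dy=+7->D; (5,6):dx=+8,dy=-9->D; (5,7):dx=+7,dy=+7->C
  (5,8):dx=-3,dy=+5->D; (5,9):dx=+3,dy=-7->D; (5,10):dx=-2,dy=+2->D; (6,7):dx=-1,dy=+16->D
  (6,8):dx=-11,dy=+14->D; (6,9):dx=-5,dy=+2->D; (6,10):dx=-10,dy=+11->D; (7,8):dx=-10,dy=-2->C
  (7,9):dx=-4,dy=-14->C; (7,10):dx=-9,dy=-5->C; (8,9):dx=+6,dy=-12->D; (8,10):dx=+1,dy=-3->D
  (9,10):dx=-5,dy=+9->D
Step 2: C = 12, D = 33, total pairs = 45.
Step 3: tau = (C - D)/(n(n-1)/2) = (12 - 33)/45 = -0.466667.
Step 4: Exact two-sided p-value (enumerate n! = 3628800 permutations of y under H0): p = 0.072550.
Step 5: alpha = 0.1. reject H0.

tau_b = -0.4667 (C=12, D=33), p = 0.072550, reject H0.


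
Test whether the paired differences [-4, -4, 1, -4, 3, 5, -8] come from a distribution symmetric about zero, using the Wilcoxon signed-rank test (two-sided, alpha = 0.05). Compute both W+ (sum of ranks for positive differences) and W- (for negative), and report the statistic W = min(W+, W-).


Step 1: Drop any zero differences (none here) and take |d_i|.
|d| = [4, 4, 1, 4, 3, 5, 8]
Step 2: Midrank |d_i| (ties get averaged ranks).
ranks: |4|->4, |4|->4, |1|->1, |4|->4, |3|->2, |5|->6, |8|->7
Step 3: Attach original signs; sum ranks with positive sign and with negative sign.
W+ = 1 + 2 + 6 = 9
W- = 4 + 4 + 4 + 7 = 19
(Check: W+ + W- = 28 should equal n(n+1)/2 = 28.)
Step 4: Test statistic W = min(W+, W-) = 9.
Step 5: Ties in |d|, so use the tie-corrected normal approximation.
        E[W] = n(n+1)/4 = 7*8/4 = 14.
        Tie groups: |d|=4 (t=3); sum(t^3 - t) = 24.
        Var[W] = n(n+1)(2n+1)/24 - sum(t^3-t)/48 = 840/24 - 24/48 = 34.5.
        z = (W - E[W]) / sqrt(Var[W]) = (9 - 14) / 5.8737 = -0.8513.
        Two-sided p = 2*Phi(z) = 0.394627.
Step 6: alpha = 0.05. fail to reject H0.

W+ = 9, W- = 19, W = min = 9, p = 0.394627, fail to reject H0.


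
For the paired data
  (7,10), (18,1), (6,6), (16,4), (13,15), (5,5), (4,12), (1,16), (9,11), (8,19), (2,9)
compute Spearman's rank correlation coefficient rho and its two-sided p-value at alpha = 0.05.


Step 1: Rank x and y separately (midranks; no ties here).
rank(x): 7->6, 18->11, 6->5, 16->10, 13->9, 5->4, 4->3, 1->1, 9->8, 8->7, 2->2
rank(y): 10->6, 1->1, 6->4, 4->2, 15->9, 5->3, 12->8, 16->10, 11->7, 19->11, 9->5
Step 2: d_i = R_x(i) - R_y(i); compute d_i^2.
  (6-6)^2=0, (11-1)^2=100, (5-4)^2=1, (10-2)^2=64, (9-9)^2=0, (4-3)^2=1, (3-8)^2=25, (1-10)^2=81, (8-7)^2=1, (7-11)^2=16, (2-5)^2=9
sum(d^2) = 298.
Step 3: rho = 1 - 6*298 / (11*(11^2 - 1)) = 1 - 1788/1320 = -0.354545.
Step 4: Under H0, t = rho * sqrt((n-2)/(1-rho^2)) = -1.1375 ~ t(9).
Step 5: Two-sided p-value from the t-distribution with 9 df = 0.284693.
Step 6: alpha = 0.05. fail to reject H0.

rho = -0.3545, p = 0.284693, fail to reject H0 at alpha = 0.05.
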